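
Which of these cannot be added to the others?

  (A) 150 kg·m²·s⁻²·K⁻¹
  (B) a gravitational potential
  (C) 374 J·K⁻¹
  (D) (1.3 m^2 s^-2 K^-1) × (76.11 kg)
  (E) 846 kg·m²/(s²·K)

(B)

Work out the base dimensions of each:
  (A) kg·m²·s⁻²·K⁻¹
  (B) [gravitational potential] = m²·s⁻²
  (C) J·K⁻¹ = N·m·K⁻¹ = kg·m²·s⁻²·K⁻¹
  (D) [m²·s⁻²·K⁻¹] · [kg] = kg·m²·s⁻²·K⁻¹
  (E) kg·m²·s⁻²·K⁻¹
All reduce to kg·m²·s⁻²·K⁻¹ except (B), which is m²·s⁻².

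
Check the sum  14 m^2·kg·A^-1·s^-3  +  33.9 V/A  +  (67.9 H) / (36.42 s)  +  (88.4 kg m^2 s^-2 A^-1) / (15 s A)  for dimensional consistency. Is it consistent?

No

Dimensions:
  14 m^2·kg·A^-1·s^-3:  kg·m²·s⁻³·A⁻¹
  33.9 V/A:  V·A⁻¹ = J·C⁻¹·A⁻¹ = kg·m²·s⁻³·A⁻²
  (67.9 H) / (36.42 s):  [kg·m²·s⁻²·A⁻²] / [s] = kg·m²·s⁻³·A⁻²
  (88.4 kg m^2 s^-2 A^-1) / (15 s A):  [kg·m²·s⁻²·A⁻¹] / [s·A] = kg·m²·s⁻³·A⁻²
The terms do not share a single dimension (kg·m²·s⁻³·A⁻² vs kg·m²·s⁻³·A⁻¹).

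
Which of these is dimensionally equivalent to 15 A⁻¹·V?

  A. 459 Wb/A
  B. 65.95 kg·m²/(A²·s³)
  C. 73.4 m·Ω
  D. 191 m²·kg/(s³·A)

Reference: V·A⁻¹ = J·C⁻¹·A⁻¹ = kg·m²·s⁻³·A⁻².
Each option:
  A. Wb·A⁻¹ = V·s·A⁻¹ = kg·m²·s⁻²·A⁻²
  B. kg·m²·s⁻³·A⁻²  ← same
  C. Ω·m = V·A⁻¹·m = kg·m³·s⁻³·A⁻²
  D. kg·m²·s⁻³·A⁻¹
Only B. matches kg·m²·s⁻³·A⁻².

B.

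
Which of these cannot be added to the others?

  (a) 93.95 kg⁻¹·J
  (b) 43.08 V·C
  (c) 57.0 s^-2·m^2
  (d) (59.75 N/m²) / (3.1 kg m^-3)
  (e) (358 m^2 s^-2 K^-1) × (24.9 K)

In SI base units:
  (a) J·kg⁻¹ = N·m·kg⁻¹ = m²·s⁻²
  (b) C·V = s·A·J·C⁻¹ = kg·m²·s⁻²
  (c) m²·s⁻²
  (d) [kg·m⁻¹·s⁻²] / [kg·m⁻³] = m²·s⁻²
  (e) [m²·s⁻²·K⁻¹] · [K] = m²·s⁻²
All reduce to m²·s⁻² except (b), which is kg·m²·s⁻².

(b)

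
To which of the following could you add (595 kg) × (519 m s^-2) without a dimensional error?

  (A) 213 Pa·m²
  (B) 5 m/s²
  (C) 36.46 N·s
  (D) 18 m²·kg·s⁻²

Reference: [kg] · [m·s⁻²] = kg·m·s⁻².
Each option:
  (A) Pa·m² = N·m⁻²·m² = kg·m·s⁻²  ← same
  (B) m·s⁻²
  (C) N·s = kg·m·s⁻²·s = kg·m·s⁻¹
  (D) kg·m²·s⁻²
Only (A) matches kg·m·s⁻².

(A)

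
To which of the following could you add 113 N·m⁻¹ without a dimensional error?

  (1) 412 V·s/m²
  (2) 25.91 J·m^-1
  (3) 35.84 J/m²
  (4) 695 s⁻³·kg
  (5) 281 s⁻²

(3)

Reference: N·m⁻¹ = kg·m·s⁻²·m⁻¹ = kg·s⁻².
Each option:
  (1) V·s·m⁻² = J·C⁻¹·s·m⁻² = kg·s⁻²·A⁻¹
  (2) J·m⁻¹ = N·m·m⁻¹ = kg·m·s⁻²
  (3) J·m⁻² = N·m·m⁻² = kg·s⁻²  ← same
  (4) kg·s⁻³
  (5) s⁻²
Only (3) matches kg·s⁻².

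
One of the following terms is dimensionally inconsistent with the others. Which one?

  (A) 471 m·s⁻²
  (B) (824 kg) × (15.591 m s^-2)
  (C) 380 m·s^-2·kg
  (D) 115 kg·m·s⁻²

(A)

Dimensions:
  (A) m·s⁻²
  (B) [kg] · [m·s⁻²] = kg·m·s⁻²
  (C) kg·m·s⁻²
  (D) kg·m·s⁻²
All reduce to kg·m·s⁻² except (A), which is m·s⁻².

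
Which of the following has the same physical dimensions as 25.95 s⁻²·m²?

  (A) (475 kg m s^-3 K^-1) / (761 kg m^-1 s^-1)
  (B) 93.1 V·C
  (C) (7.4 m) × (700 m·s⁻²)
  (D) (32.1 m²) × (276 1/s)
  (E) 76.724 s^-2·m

(C)

Reference: m²·s⁻².
Each option:
  (A) [kg·m·s⁻³·K⁻¹] / [kg·m⁻¹·s⁻¹] = m²·s⁻²·K⁻¹
  (B) C·V = s·A·J·C⁻¹ = kg·m²·s⁻²
  (C) [m] · [m·s⁻²] = m²·s⁻²  ← same
  (D) [m²] · [s⁻¹] = m²·s⁻¹
  (E) m·s⁻²
Only (C) matches m²·s⁻².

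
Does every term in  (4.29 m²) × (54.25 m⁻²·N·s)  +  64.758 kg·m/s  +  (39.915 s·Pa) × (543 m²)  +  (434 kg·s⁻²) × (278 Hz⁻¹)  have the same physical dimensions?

No

Expand each in SI base units:
  (4.29 m²) × (54.25 m⁻²·N·s):  [m²] · [kg·m⁻¹·s⁻¹] = kg·m·s⁻¹
  64.758 kg·m/s:  kg·m·s⁻¹
  (39.915 s·Pa) × (543 m²):  [kg·m⁻¹·s⁻¹] · [m²] = kg·m·s⁻¹
  (434 kg·s⁻²) × (278 Hz⁻¹):  [kg·s⁻²] · [s] = kg·s⁻¹
The terms do not share a single dimension (kg·m·s⁻¹ vs kg·s⁻¹).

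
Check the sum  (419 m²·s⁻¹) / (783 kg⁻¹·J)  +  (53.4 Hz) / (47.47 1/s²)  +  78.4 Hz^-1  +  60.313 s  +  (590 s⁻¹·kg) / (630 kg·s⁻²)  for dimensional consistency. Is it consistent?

Yes

Expand each in SI base units:
  (419 m²·s⁻¹) / (783 kg⁻¹·J):  [m²·s⁻¹] / [m²·s⁻²] = s
  (53.4 Hz) / (47.47 1/s²):  [s⁻¹] / [s⁻²] = s
  78.4 Hz^-1:  Hz⁻¹ = (s⁻¹)⁻¹ = s
  60.313 s:  s
  (590 s⁻¹·kg) / (630 kg·s⁻²):  [kg·s⁻¹] / [kg·s⁻²] = s
Every term reduces to s.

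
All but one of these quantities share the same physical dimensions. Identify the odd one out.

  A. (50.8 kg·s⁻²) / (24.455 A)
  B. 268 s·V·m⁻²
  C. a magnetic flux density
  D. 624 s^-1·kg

Dimensions:
  A. [kg·s⁻²] / [A] = kg·s⁻²·A⁻¹
  B. V·s·m⁻² = J·C⁻¹·s·m⁻² = kg·s⁻²·A⁻¹
  C. [magnetic flux density] = kg·s⁻²·A⁻¹
  D. kg·s⁻¹
All reduce to kg·s⁻²·A⁻¹ except D., which is kg·s⁻¹.

D.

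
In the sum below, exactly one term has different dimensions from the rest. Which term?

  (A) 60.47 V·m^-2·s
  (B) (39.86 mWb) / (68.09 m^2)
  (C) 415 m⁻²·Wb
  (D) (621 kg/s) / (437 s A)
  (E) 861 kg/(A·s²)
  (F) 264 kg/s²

(F)

Dimensions:
  (A) V·s·m⁻² = J·C⁻¹·s·m⁻² = kg·s⁻²·A⁻¹
  (B) [kg·m²·s⁻²·A⁻¹] / [m²] = kg·s⁻²·A⁻¹
  (C) Wb·m⁻² = V·s·m⁻² = kg·s⁻²·A⁻¹
  (D) [kg·s⁻¹] / [s·A] = kg·s⁻²·A⁻¹
  (E) kg·s⁻²·A⁻¹
  (F) kg·s⁻²
All reduce to kg·s⁻²·A⁻¹ except (F), which is kg·s⁻².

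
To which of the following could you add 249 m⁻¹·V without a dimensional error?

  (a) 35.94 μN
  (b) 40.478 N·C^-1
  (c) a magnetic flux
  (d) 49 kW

Reference: V·m⁻¹ = J·C⁻¹·m⁻¹ = kg·m·s⁻³·A⁻¹.
Each option:
  (a) N = kg·m·s⁻²
  (b) N·C⁻¹ = kg·m·s⁻²·(s·A)⁻¹ = kg·m·s⁻³·A⁻¹  ← same
  (c) [magnetic flux] = kg·m²·s⁻²·A⁻¹
  (d) W = J·s⁻¹ = kg·m²·s⁻³
Only (b) matches kg·m·s⁻³·A⁻¹.

(b)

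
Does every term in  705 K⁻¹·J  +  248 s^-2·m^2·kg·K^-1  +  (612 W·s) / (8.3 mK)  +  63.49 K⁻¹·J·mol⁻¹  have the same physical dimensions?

Reduce each to base SI dimensions:
  705 K⁻¹·J:  J·K⁻¹ = N·m·K⁻¹ = kg·m²·s⁻²·K⁻¹
  248 s^-2·m^2·kg·K^-1:  kg·m²·s⁻²·K⁻¹
  (612 W·s) / (8.3 mK):  [kg·m²·s⁻²] / [K] = kg·m²·s⁻²·K⁻¹
  63.49 K⁻¹·J·mol⁻¹:  J·mol⁻¹·K⁻¹ = N·m·mol⁻¹·K⁻¹ = kg·m²·s⁻²·K⁻¹·mol⁻¹
The terms do not share a single dimension (kg·m²·s⁻²·K⁻¹ vs kg·m²·s⁻²·K⁻¹·mol⁻¹).

No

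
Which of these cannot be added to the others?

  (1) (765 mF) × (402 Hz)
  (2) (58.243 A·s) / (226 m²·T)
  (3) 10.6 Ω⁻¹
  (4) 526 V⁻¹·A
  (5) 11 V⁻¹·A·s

Expand each in SI base units:
  (1) [kg⁻¹·m⁻²·s⁴·A²] · [s⁻¹] = kg⁻¹·m⁻²·s³·A²
  (2) [s·A] / [kg·m²·s⁻²·A⁻¹] = kg⁻¹·m⁻²·s³·A²
  (3) Ω⁻¹ = (V·A⁻¹)⁻¹ = kg⁻¹·m⁻²·s³·A²
  (4) A·V⁻¹ = A·(J·C⁻¹)⁻¹ = kg⁻¹·m⁻²·s³·A²
  (5) A·s·V⁻¹ = A·s·(J·C⁻¹)⁻¹ = kg⁻¹·m⁻²·s⁴·A²
All reduce to kg⁻¹·m⁻²·s³·A² except (5), which is kg⁻¹·m⁻²·s⁴·A².

(5)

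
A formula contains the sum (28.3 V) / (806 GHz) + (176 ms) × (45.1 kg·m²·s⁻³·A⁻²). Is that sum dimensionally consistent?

Work out the base dimensions of each:
  (28.3 V) / (806 GHz):  [kg·m²·s⁻³·A⁻¹] / [s⁻¹] = kg·m²·s⁻²·A⁻¹
  (176 ms) × (45.1 kg·m²·s⁻³·A⁻²):  [s] · [kg·m²·s⁻³·A⁻²] = kg·m²·s⁻²·A⁻²
kg·m²·s⁻²·A⁻¹ ≠ kg·m²·s⁻²·A⁻², so they cannot be added.

No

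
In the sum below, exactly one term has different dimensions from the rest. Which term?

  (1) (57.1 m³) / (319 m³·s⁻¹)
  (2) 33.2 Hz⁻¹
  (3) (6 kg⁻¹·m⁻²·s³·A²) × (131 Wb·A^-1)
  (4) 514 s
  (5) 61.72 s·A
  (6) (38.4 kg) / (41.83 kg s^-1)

(5)

Expand each in SI base units:
  (1) [m³] / [m³·s⁻¹] = s
  (2) Hz⁻¹ = (s⁻¹)⁻¹ = s
  (3) [kg⁻¹·m⁻²·s³·A²] · [kg·m²·s⁻²·A⁻²] = s
  (4) s
  (5) A·s = s·A
  (6) [kg] / [kg·s⁻¹] = s
All reduce to s except (5), which is s·A.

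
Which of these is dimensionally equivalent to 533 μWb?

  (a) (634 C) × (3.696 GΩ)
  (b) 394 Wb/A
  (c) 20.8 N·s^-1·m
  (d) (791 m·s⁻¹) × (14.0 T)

Reference: Wb = V·s = kg·m²·s⁻²·A⁻¹.
Each option:
  (a) [s·A] · [kg·m²·s⁻³·A⁻²] = kg·m²·s⁻²·A⁻¹  ← same
  (b) Wb·A⁻¹ = V·s·A⁻¹ = kg·m²·s⁻²·A⁻²
  (c) N·m·s⁻¹ = kg·m·s⁻²·m·s⁻¹ = kg·m²·s⁻³
  (d) [m·s⁻¹] · [kg·s⁻²·A⁻¹] = kg·m·s⁻³·A⁻¹
Only (a) matches kg·m²·s⁻²·A⁻¹.

(a)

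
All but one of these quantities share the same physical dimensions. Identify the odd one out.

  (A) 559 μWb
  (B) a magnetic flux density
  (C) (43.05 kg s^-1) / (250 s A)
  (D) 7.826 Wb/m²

In SI base units:
  (A) Wb = V·s = kg·m²·s⁻²·A⁻¹
  (B) [magnetic flux density] = kg·s⁻²·A⁻¹
  (C) [kg·s⁻¹] / [s·A] = kg·s⁻²·A⁻¹
  (D) Wb·m⁻² = V·s·m⁻² = kg·s⁻²·A⁻¹
All reduce to kg·s⁻²·A⁻¹ except (A), which is kg·m²·s⁻²·A⁻¹.

(A)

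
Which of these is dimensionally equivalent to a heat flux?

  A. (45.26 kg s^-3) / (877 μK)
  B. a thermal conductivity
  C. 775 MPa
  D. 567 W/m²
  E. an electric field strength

D.

Reference: [heat flux] = kg·s⁻³.
Each option:
  A. [kg·s⁻³] / [K] = kg·s⁻³·K⁻¹
  B. [thermal conductivity] = kg·m·s⁻³·K⁻¹
  C. Pa = N·m⁻² = kg·m⁻¹·s⁻²
  D. W·m⁻² = J·s⁻¹·m⁻² = kg·s⁻³  ← same
  E. [electric field strength] = kg·m·s⁻³·A⁻¹
Only D. matches kg·s⁻³.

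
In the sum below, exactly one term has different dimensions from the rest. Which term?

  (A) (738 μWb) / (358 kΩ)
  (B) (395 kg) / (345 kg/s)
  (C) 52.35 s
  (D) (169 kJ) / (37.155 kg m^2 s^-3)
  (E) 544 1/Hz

In SI base units:
  (A) [kg·m²·s⁻²·A⁻¹] / [kg·m²·s⁻³·A⁻²] = s·A
  (B) [kg] / [kg·s⁻¹] = s
  (C) s
  (D) [kg·m²·s⁻²] / [kg·m²·s⁻³] = s
  (E) Hz⁻¹ = (s⁻¹)⁻¹ = s
All reduce to s except (A), which is s·A.

(A)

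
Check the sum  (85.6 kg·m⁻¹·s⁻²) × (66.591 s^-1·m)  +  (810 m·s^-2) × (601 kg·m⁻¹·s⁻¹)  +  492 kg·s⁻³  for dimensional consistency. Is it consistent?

Yes

Dimensions:
  (85.6 kg·m⁻¹·s⁻²) × (66.591 s^-1·m):  [kg·m⁻¹·s⁻²] · [m·s⁻¹] = kg·s⁻³
  (810 m·s^-2) × (601 kg·m⁻¹·s⁻¹):  [m·s⁻²] · [kg·m⁻¹·s⁻¹] = kg·s⁻³
  492 kg·s⁻³:  kg·s⁻³
Every term reduces to kg·s⁻³.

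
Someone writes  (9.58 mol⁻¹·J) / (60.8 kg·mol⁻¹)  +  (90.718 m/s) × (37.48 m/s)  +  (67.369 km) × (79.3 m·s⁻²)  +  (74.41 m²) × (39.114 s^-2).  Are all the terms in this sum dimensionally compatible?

Yes

Dimensions:
  (9.58 mol⁻¹·J) / (60.8 kg·mol⁻¹):  [kg·m²·s⁻²·mol⁻¹] / [kg·mol⁻¹] = m²·s⁻²
  (90.718 m/s) × (37.48 m/s):  [m·s⁻¹] · [m·s⁻¹] = m²·s⁻²
  (67.369 km) × (79.3 m·s⁻²):  [m] · [m·s⁻²] = m²·s⁻²
  (74.41 m²) × (39.114 s^-2):  [m²] · [s⁻²] = m²·s⁻²
Every term reduces to m²·s⁻².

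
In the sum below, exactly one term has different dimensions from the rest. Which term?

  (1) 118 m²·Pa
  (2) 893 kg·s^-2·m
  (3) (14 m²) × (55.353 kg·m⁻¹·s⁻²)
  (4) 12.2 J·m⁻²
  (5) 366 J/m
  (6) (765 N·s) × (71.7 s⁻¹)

(4)

Expand each in SI base units:
  (1) Pa·m² = N·m⁻²·m² = kg·m·s⁻²
  (2) kg·m·s⁻²
  (3) [m²] · [kg·m⁻¹·s⁻²] = kg·m·s⁻²
  (4) J·m⁻² = N·m·m⁻² = kg·s⁻²
  (5) J·m⁻¹ = N·m·m⁻¹ = kg·m·s⁻²
  (6) [kg·m·s⁻¹] · [s⁻¹] = kg·m·s⁻²
All reduce to kg·m·s⁻² except (4), which is kg·s⁻².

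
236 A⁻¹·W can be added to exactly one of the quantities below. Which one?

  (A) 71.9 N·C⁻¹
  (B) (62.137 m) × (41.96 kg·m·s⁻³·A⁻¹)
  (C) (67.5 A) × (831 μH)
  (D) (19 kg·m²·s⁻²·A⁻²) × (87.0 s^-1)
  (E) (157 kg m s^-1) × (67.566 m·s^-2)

Reference: W·A⁻¹ = J·s⁻¹·A⁻¹ = kg·m²·s⁻³·A⁻¹.
Each option:
  (A) N·C⁻¹ = kg·m·s⁻²·(s·A)⁻¹ = kg·m·s⁻³·A⁻¹
  (B) [m] · [kg·m·s⁻³·A⁻¹] = kg·m²·s⁻³·A⁻¹  ← same
  (C) [A] · [kg·m²·s⁻²·A⁻²] = kg·m²·s⁻²·A⁻¹
  (D) [kg·m²·s⁻²·A⁻²] · [s⁻¹] = kg·m²·s⁻³·A⁻²
  (E) [kg·m·s⁻¹] · [m·s⁻²] = kg·m²·s⁻³
Only (B) matches kg·m²·s⁻³·A⁻¹.

(B)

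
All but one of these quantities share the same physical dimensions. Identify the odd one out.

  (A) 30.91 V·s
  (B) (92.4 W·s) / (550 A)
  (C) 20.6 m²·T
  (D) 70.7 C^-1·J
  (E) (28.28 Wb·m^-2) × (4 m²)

(D)

In SI base units:
  (A) V·s = J·C⁻¹·s = kg·m²·s⁻²·A⁻¹
  (B) [kg·m²·s⁻²] / [A] = kg·m²·s⁻²·A⁻¹
  (C) T·m² = Wb·m⁻²·m² = kg·m²·s⁻²·A⁻¹
  (D) J·C⁻¹ = N·m·(s·A)⁻¹ = kg·m²·s⁻³·A⁻¹
  (E) [kg·s⁻²·A⁻¹] · [m²] = kg·m²·s⁻²·A⁻¹
All reduce to kg·m²·s⁻²·A⁻¹ except (D), which is kg·m²·s⁻³·A⁻¹.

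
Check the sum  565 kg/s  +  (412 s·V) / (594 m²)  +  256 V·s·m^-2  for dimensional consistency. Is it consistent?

No

Expand each in SI base units:
  565 kg/s:  kg·s⁻¹
  (412 s·V) / (594 m²):  [kg·m²·s⁻²·A⁻¹] / [m²] = kg·s⁻²·A⁻¹
  256 V·s·m^-2:  V·s·m⁻² = J·C⁻¹·s·m⁻² = kg·s⁻²·A⁻¹
The terms do not share a single dimension (kg·s⁻²·A⁻¹ vs kg·s⁻¹).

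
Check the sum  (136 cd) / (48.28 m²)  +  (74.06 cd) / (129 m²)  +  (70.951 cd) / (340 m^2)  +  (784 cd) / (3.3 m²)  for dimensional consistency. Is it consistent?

Work out the base dimensions of each:
  (136 cd) / (48.28 m²):  [cd] / [m²] = m⁻²·cd
  (74.06 cd) / (129 m²):  [cd] / [m²] = m⁻²·cd
  (70.951 cd) / (340 m^2):  [cd] / [m²] = m⁻²·cd
  (784 cd) / (3.3 m²):  [cd] / [m²] = m⁻²·cd
Every term reduces to m⁻²·cd.

Yes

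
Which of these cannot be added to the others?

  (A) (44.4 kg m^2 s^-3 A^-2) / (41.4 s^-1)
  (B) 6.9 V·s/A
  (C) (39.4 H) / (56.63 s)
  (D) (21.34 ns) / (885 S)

(C)

Dimensions:
  (A) [kg·m²·s⁻³·A⁻²] / [s⁻¹] = kg·m²·s⁻²·A⁻²
  (B) V·s·A⁻¹ = J·C⁻¹·s·A⁻¹ = kg·m²·s⁻²·A⁻²
  (C) [kg·m²·s⁻²·A⁻²] / [s] = kg·m²·s⁻³·A⁻²
  (D) [s] / [kg⁻¹·m⁻²·s³·A²] = kg·m²·s⁻²·A⁻²
All reduce to kg·m²·s⁻²·A⁻² except (C), which is kg·m²·s⁻³·A⁻².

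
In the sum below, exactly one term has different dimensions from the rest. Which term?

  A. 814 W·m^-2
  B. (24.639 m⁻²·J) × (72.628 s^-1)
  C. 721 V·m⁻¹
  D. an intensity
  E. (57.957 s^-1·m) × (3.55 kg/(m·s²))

Reduce each to base SI dimensions:
  A. W·m⁻² = J·s⁻¹·m⁻² = kg·s⁻³
  B. [kg·s⁻²] · [s⁻¹] = kg·s⁻³
  C. V·m⁻¹ = J·C⁻¹·m⁻¹ = kg·m·s⁻³·A⁻¹
  D. [intensity] = kg·s⁻³
  E. [m·s⁻¹] · [kg·m⁻¹·s⁻²] = kg·s⁻³
All reduce to kg·s⁻³ except C., which is kg·m·s⁻³·A⁻¹.

C.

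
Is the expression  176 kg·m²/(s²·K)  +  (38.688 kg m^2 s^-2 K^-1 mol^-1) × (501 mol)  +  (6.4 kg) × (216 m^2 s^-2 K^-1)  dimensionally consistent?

Yes

In SI base units:
  176 kg·m²/(s²·K):  kg·m²·s⁻²·K⁻¹
  (38.688 kg m^2 s^-2 K^-1 mol^-1) × (501 mol):  [kg·m²·s⁻²·K⁻¹·mol⁻¹] · [mol] = kg·m²·s⁻²·K⁻¹
  (6.4 kg) × (216 m^2 s^-2 K^-1):  [kg] · [m²·s⁻²·K⁻¹] = kg·m²·s⁻²·K⁻¹
Every term reduces to kg·m²·s⁻²·K⁻¹.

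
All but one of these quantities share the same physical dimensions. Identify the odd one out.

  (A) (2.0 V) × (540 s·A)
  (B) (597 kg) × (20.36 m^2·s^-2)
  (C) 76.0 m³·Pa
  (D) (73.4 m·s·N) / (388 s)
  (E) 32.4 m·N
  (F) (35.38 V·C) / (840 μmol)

Reduce each to base SI dimensions:
  (A) [kg·m²·s⁻³·A⁻¹] · [s·A] = kg·m²·s⁻²
  (B) [kg] · [m²·s⁻²] = kg·m²·s⁻²
  (C) Pa·m³ = N·m⁻²·m³ = kg·m²·s⁻²
  (D) [kg·m²·s⁻¹] / [s] = kg·m²·s⁻²
  (E) N·m = kg·m·s⁻²·m = kg·m²·s⁻²
  (F) [kg·m²·s⁻²] / [mol] = kg·m²·s⁻²·mol⁻¹
All reduce to kg·m²·s⁻² except (F), which is kg·m²·s⁻²·mol⁻¹.

(F)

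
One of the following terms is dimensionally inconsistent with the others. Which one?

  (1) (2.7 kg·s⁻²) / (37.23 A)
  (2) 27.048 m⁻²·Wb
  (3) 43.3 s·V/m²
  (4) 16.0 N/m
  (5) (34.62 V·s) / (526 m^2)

Expand each in SI base units:
  (1) [kg·s⁻²] / [A] = kg·s⁻²·A⁻¹
  (2) Wb·m⁻² = V·s·m⁻² = kg·s⁻²·A⁻¹
  (3) V·s·m⁻² = J·C⁻¹·s·m⁻² = kg·s⁻²·A⁻¹
  (4) N·m⁻¹ = kg·m·s⁻²·m⁻¹ = kg·s⁻²
  (5) [kg·m²·s⁻²·A⁻¹] / [m²] = kg·s⁻²·A⁻¹
All reduce to kg·s⁻²·A⁻¹ except (4), which is kg·s⁻².

(4)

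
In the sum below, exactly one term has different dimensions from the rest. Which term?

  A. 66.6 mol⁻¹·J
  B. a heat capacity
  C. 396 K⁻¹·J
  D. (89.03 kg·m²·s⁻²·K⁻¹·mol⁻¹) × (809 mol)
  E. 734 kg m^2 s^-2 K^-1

Reduce each to base SI dimensions:
  A. J·mol⁻¹ = N·m·mol⁻¹ = kg·m²·s⁻²·mol⁻¹
  B. [heat capacity] = kg·m²·s⁻²·K⁻¹
  C. J·K⁻¹ = N·m·K⁻¹ = kg·m²·s⁻²·K⁻¹
  D. [kg·m²·s⁻²·K⁻¹·mol⁻¹] · [mol] = kg·m²·s⁻²·K⁻¹
  E. kg·m²·s⁻²·K⁻¹
All reduce to kg·m²·s⁻²·K⁻¹ except A., which is kg·m²·s⁻²·mol⁻¹.

A.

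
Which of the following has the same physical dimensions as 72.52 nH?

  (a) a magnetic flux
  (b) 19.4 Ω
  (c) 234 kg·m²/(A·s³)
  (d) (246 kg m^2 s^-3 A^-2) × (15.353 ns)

(d)

Reference: H = V·s·A⁻¹ = kg·m²·s⁻²·A⁻².
Each option:
  (a) [magnetic flux] = kg·m²·s⁻²·A⁻¹
  (b) Ω = V·A⁻¹ = kg·m²·s⁻³·A⁻²
  (c) kg·m²·s⁻³·A⁻¹
  (d) [kg·m²·s⁻³·A⁻²] · [s] = kg·m²·s⁻²·A⁻²  ← same
Only (d) matches kg·m²·s⁻²·A⁻².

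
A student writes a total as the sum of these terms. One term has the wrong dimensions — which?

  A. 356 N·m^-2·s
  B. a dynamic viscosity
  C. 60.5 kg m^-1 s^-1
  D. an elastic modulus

Work out the base dimensions of each:
  A. N·s·m⁻² = kg·m·s⁻²·s·m⁻² = kg·m⁻¹·s⁻¹
  B. [dynamic viscosity] = kg·m⁻¹·s⁻¹
  C. kg·m⁻¹·s⁻¹
  D. [elastic modulus] = kg·m⁻¹·s⁻²
All reduce to kg·m⁻¹·s⁻¹ except D., which is kg·m⁻¹·s⁻².

D.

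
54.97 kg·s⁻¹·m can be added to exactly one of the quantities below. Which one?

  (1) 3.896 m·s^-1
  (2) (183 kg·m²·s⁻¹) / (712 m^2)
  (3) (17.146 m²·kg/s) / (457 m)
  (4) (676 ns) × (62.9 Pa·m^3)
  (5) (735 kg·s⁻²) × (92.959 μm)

Reference: kg·m·s⁻¹.
Each option:
  (1) m·s⁻¹
  (2) [kg·m²·s⁻¹] / [m²] = kg·s⁻¹
  (3) [kg·m²·s⁻¹] / [m] = kg·m·s⁻¹  ← same
  (4) [s] · [kg·m²·s⁻²] = kg·m²·s⁻¹
  (5) [kg·s⁻²] · [m] = kg·m·s⁻²
Only (3) matches kg·m·s⁻¹.

(3)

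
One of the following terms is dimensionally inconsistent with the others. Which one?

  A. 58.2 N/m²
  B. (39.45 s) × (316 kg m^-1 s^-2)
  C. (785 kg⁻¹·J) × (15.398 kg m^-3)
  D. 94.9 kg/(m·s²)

B.

In SI base units:
  A. N·m⁻² = kg·m·s⁻²·m⁻² = kg·m⁻¹·s⁻²
  B. [s] · [kg·m⁻¹·s⁻²] = kg·m⁻¹·s⁻¹
  C. [m²·s⁻²] · [kg·m⁻³] = kg·m⁻¹·s⁻²
  D. kg·m⁻¹·s⁻²
All reduce to kg·m⁻¹·s⁻² except B., which is kg·m⁻¹·s⁻¹.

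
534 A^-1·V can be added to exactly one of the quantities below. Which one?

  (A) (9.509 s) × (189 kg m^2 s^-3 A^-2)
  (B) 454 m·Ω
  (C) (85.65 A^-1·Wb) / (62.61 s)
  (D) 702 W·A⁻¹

Reference: V·A⁻¹ = J·C⁻¹·A⁻¹ = kg·m²·s⁻³·A⁻².
Each option:
  (A) [s] · [kg·m²·s⁻³·A⁻²] = kg·m²·s⁻²·A⁻²
  (B) Ω·m = V·A⁻¹·m = kg·m³·s⁻³·A⁻²
  (C) [kg·m²·s⁻²·A⁻²] / [s] = kg·m²·s⁻³·A⁻²  ← same
  (D) W·A⁻¹ = J·s⁻¹·A⁻¹ = kg·m²·s⁻³·A⁻¹
Only (C) matches kg·m²·s⁻³·A⁻².

(C)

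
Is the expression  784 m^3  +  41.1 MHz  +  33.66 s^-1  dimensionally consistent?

No

In SI base units:
  784 m^3:  m³
  41.1 MHz:  Hz = s⁻¹
  33.66 s^-1:  s⁻¹
The terms do not share a single dimension (m³ vs s⁻¹).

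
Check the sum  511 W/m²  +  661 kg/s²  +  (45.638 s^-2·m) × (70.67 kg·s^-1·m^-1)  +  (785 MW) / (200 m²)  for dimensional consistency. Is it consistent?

No

Dimensions:
  511 W/m²:  W·m⁻² = J·s⁻¹·m⁻² = kg·s⁻³
  661 kg/s²:  kg·s⁻²
  (45.638 s^-2·m) × (70.67 kg·s^-1·m^-1):  [m·s⁻²] · [kg·m⁻¹·s⁻¹] = kg·s⁻³
  (785 MW) / (200 m²):  [kg·m²·s⁻³] / [m²] = kg·s⁻³
The terms do not share a single dimension (kg·s⁻² vs kg·s⁻³).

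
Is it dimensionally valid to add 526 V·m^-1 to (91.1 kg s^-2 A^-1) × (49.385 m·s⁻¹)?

In SI base units:
  526 V·m^-1:  V·m⁻¹ = J·C⁻¹·m⁻¹ = kg·m·s⁻³·A⁻¹
  (91.1 kg s^-2 A^-1) × (49.385 m·s⁻¹):  [kg·s⁻²·A⁻¹] · [m·s⁻¹] = kg·m·s⁻³·A⁻¹
Both are kg·m·s⁻³·A⁻¹, so they have the same dimensions and can be added.

Yes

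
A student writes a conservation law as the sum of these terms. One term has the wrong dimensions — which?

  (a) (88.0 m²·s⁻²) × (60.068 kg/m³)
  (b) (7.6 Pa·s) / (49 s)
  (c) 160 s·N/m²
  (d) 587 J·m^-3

(c)

Dimensions:
  (a) [m²·s⁻²] · [kg·m⁻³] = kg·m⁻¹·s⁻²
  (b) [kg·m⁻¹·s⁻¹] / [s] = kg·m⁻¹·s⁻²
  (c) N·s·m⁻² = kg·m·s⁻²·s·m⁻² = kg·m⁻¹·s⁻¹
  (d) J·m⁻³ = N·m·m⁻³ = kg·m⁻¹·s⁻²
All reduce to kg·m⁻¹·s⁻² except (c), which is kg·m⁻¹·s⁻¹.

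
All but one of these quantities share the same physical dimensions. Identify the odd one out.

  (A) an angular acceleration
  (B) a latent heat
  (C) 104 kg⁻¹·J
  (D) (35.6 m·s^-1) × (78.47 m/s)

(A)

In SI base units:
  (A) [angular acceleration] = s⁻²
  (B) [latent heat] = m²·s⁻²
  (C) J·kg⁻¹ = N·m·kg⁻¹ = m²·s⁻²
  (D) [m·s⁻¹] · [m·s⁻¹] = m²·s⁻²
All reduce to m²·s⁻² except (A), which is s⁻².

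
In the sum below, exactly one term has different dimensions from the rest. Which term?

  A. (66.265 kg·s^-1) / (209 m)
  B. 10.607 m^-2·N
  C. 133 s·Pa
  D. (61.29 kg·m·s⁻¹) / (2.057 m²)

B.

In SI base units:
  A. [kg·s⁻¹] / [m] = kg·m⁻¹·s⁻¹
  B. N·m⁻² = kg·m·s⁻²·m⁻² = kg·m⁻¹·s⁻²
  C. Pa·s = N·m⁻²·s = kg·m⁻¹·s⁻¹
  D. [kg·m·s⁻¹] / [m²] = kg·m⁻¹·s⁻¹
All reduce to kg·m⁻¹·s⁻¹ except B., which is kg·m⁻¹·s⁻².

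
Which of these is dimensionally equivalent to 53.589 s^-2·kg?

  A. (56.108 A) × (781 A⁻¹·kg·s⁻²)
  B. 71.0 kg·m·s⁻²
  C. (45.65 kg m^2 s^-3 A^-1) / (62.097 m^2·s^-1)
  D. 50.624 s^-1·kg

Reference: kg·s⁻².
Each option:
  A. [A] · [kg·s⁻²·A⁻¹] = kg·s⁻²  ← same
  B. kg·m·s⁻²
  C. [kg·m²·s⁻³·A⁻¹] / [m²·s⁻¹] = kg·s⁻²·A⁻¹
  D. kg·s⁻¹
Only A. matches kg·s⁻².

A.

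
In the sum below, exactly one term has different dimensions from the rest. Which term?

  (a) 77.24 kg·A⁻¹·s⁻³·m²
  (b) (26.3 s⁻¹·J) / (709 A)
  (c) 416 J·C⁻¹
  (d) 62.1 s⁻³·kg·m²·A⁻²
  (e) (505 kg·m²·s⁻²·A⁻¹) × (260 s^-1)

(d)

Expand each in SI base units:
  (a) kg·m²·s⁻³·A⁻¹
  (b) [kg·m²·s⁻³] / [A] = kg·m²·s⁻³·A⁻¹
  (c) J·C⁻¹ = N·m·(s·A)⁻¹ = kg·m²·s⁻³·A⁻¹
  (d) kg·m²·s⁻³·A⁻²
  (e) [kg·m²·s⁻²·A⁻¹] · [s⁻¹] = kg·m²·s⁻³·A⁻¹
All reduce to kg·m²·s⁻³·A⁻¹ except (d), which is kg·m²·s⁻³·A⁻².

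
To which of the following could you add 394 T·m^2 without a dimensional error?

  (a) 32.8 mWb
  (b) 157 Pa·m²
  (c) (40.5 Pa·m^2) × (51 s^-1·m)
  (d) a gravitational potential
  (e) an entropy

(a)

Reference: T·m² = Wb·m⁻²·m² = kg·m²·s⁻²·A⁻¹.
Each option:
  (a) Wb = V·s = kg·m²·s⁻²·A⁻¹  ← same
  (b) Pa·m² = N·m⁻²·m² = kg·m·s⁻²
  (c) [kg·m·s⁻²] · [m·s⁻¹] = kg·m²·s⁻³
  (d) [gravitational potential] = m²·s⁻²
  (e) [entropy] = kg·m²·s⁻²·K⁻¹
Only (a) matches kg·m²·s⁻²·A⁻¹.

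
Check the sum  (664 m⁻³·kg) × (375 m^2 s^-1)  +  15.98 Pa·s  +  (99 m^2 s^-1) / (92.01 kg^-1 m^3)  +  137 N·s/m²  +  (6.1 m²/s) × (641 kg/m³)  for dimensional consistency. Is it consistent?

Yes

Reduce each to base SI dimensions:
  (664 m⁻³·kg) × (375 m^2 s^-1):  [kg·m⁻³] · [m²·s⁻¹] = kg·m⁻¹·s⁻¹
  15.98 Pa·s:  Pa·s = N·m⁻²·s = kg·m⁻¹·s⁻¹
  (99 m^2 s^-1) / (92.01 kg^-1 m^3):  [m²·s⁻¹] / [kg⁻¹·m³] = kg·m⁻¹·s⁻¹
  137 N·s/m²:  N·s·m⁻² = kg·m·s⁻²·s·m⁻² = kg·m⁻¹·s⁻¹
  (6.1 m²/s) × (641 kg/m³):  [m²·s⁻¹] · [kg·m⁻³] = kg·m⁻¹·s⁻¹
Every term reduces to kg·m⁻¹·s⁻¹.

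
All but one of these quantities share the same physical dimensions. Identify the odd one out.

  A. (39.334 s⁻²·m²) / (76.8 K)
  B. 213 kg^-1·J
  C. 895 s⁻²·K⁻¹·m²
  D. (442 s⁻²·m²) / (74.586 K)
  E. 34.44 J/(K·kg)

Dimensions:
  A. [m²·s⁻²] / [K] = m²·s⁻²·K⁻¹
  B. J·kg⁻¹ = N·m·kg⁻¹ = m²·s⁻²
  C. m²·s⁻²·K⁻¹
  D. [m²·s⁻²] / [K] = m²·s⁻²·K⁻¹
  E. J·kg⁻¹·K⁻¹ = N·m·kg⁻¹·K⁻¹ = m²·s⁻²·K⁻¹
All reduce to m²·s⁻²·K⁻¹ except B., which is m²·s⁻².

B.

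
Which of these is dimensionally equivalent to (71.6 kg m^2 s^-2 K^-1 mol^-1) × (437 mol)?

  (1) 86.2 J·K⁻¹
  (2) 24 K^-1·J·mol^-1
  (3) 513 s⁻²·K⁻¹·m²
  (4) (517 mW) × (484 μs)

(1)

Reference: [kg·m²·s⁻²·K⁻¹·mol⁻¹] · [mol] = kg·m²·s⁻²·K⁻¹.
Each option:
  (1) J·K⁻¹ = N·m·K⁻¹ = kg·m²·s⁻²·K⁻¹  ← same
  (2) J·mol⁻¹·K⁻¹ = N·m·mol⁻¹·K⁻¹ = kg·m²·s⁻²·K⁻¹·mol⁻¹
  (3) m²·s⁻²·K⁻¹
  (4) [kg·m²·s⁻³] · [s] = kg·m²·s⁻²
Only (1) matches kg·m²·s⁻²·K⁻¹.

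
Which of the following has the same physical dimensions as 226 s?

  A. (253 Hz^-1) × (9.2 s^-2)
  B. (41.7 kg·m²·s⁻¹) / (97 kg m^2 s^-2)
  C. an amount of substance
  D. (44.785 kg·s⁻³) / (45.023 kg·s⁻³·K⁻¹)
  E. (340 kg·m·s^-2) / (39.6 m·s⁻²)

Reference: s.
Each option:
  A. [s] · [s⁻²] = s⁻¹
  B. [kg·m²·s⁻¹] / [kg·m²·s⁻²] = s  ← same
  C. [amount of substance] = mol
  D. [kg·s⁻³] / [kg·s⁻³·K⁻¹] = K
  E. [kg·m·s⁻²] / [m·s⁻²] = kg
Only B. matches s.

B.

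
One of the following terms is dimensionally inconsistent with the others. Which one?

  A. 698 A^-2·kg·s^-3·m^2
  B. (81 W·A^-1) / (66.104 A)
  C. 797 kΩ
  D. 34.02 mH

D.

Expand each in SI base units:
  A. kg·m²·s⁻³·A⁻²
  B. [kg·m²·s⁻³·A⁻¹] / [A] = kg·m²·s⁻³·A⁻²
  C. Ω = V·A⁻¹ = kg·m²·s⁻³·A⁻²
  D. H = V·s·A⁻¹ = kg·m²·s⁻²·A⁻²
All reduce to kg·m²·s⁻³·A⁻² except D., which is kg·m²·s⁻²·A⁻².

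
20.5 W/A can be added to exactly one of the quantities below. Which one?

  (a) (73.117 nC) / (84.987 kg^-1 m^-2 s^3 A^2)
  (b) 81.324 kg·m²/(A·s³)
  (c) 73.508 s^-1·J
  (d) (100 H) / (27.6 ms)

(b)

Reference: W·A⁻¹ = J·s⁻¹·A⁻¹ = kg·m²·s⁻³·A⁻¹.
Each option:
  (a) [s·A] / [kg⁻¹·m⁻²·s³·A²] = kg·m²·s⁻²·A⁻¹
  (b) kg·m²·s⁻³·A⁻¹  ← same
  (c) J·s⁻¹ = N·m·s⁻¹ = kg·m²·s⁻³
  (d) [kg·m²·s⁻²·A⁻²] / [s] = kg·m²·s⁻³·A⁻²
Only (b) matches kg·m²·s⁻³·A⁻¹.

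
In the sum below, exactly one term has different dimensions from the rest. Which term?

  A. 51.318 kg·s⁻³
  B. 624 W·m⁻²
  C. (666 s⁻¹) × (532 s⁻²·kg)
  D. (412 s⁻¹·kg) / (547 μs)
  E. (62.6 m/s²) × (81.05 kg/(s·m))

Dimensions:
  A. kg·s⁻³
  B. W·m⁻² = J·s⁻¹·m⁻² = kg·s⁻³
  C. [s⁻¹] · [kg·s⁻²] = kg·s⁻³
  D. [kg·s⁻¹] / [s] = kg·s⁻²
  E. [m·s⁻²] · [kg·m⁻¹·s⁻¹] = kg·s⁻³
All reduce to kg·s⁻³ except D., which is kg·s⁻².

D.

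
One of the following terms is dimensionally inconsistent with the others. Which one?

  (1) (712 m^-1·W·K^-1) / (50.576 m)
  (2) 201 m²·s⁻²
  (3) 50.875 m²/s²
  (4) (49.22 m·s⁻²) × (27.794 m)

Dimensions:
  (1) [kg·m·s⁻³·K⁻¹] / [m] = kg·s⁻³·K⁻¹
  (2) m²·s⁻²
  (3) m²·s⁻²
  (4) [m·s⁻²] · [m] = m²·s⁻²
All reduce to m²·s⁻² except (1), which is kg·s⁻³·K⁻¹.

(1)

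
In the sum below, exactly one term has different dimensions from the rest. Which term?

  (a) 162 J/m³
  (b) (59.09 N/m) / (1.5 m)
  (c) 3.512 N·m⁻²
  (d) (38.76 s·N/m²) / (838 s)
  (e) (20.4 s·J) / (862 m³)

Expand each in SI base units:
  (a) J·m⁻³ = N·m·m⁻³ = kg·m⁻¹·s⁻²
  (b) [kg·s⁻²] / [m] = kg·m⁻¹·s⁻²
  (c) N·m⁻² = kg·m·s⁻²·m⁻² = kg·m⁻¹·s⁻²
  (d) [kg·m⁻¹·s⁻¹] / [s] = kg·m⁻¹·s⁻²
  (e) [kg·m²·s⁻¹] / [m³] = kg·m⁻¹·s⁻¹
All reduce to kg·m⁻¹·s⁻² except (e), which is kg·m⁻¹·s⁻¹.

(e)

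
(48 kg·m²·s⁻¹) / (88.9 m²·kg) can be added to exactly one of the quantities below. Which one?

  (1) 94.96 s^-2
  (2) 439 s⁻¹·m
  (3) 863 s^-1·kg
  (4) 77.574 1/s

(4)

Reference: [kg·m²·s⁻¹] / [kg·m²] = s⁻¹.
Each option:
  (1) s⁻²
  (2) m·s⁻¹
  (3) kg·s⁻¹
  (4) s⁻¹  ← same
Only (4) matches s⁻¹.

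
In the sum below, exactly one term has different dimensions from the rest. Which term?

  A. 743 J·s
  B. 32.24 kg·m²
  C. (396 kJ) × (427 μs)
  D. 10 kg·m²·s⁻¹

B.

Expand each in SI base units:
  A. J·s = N·m·s = kg·m²·s⁻¹
  B. kg·m²
  C. [kg·m²·s⁻²] · [s] = kg·m²·s⁻¹
  D. kg·m²·s⁻¹
All reduce to kg·m²·s⁻¹ except B., which is kg·m².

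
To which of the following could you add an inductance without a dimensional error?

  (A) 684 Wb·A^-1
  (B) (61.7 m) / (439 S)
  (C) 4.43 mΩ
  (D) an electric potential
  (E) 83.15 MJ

Reference: [inductance] = kg·m²·s⁻²·A⁻².
Each option:
  (A) Wb·A⁻¹ = V·s·A⁻¹ = kg·m²·s⁻²·A⁻²  ← same
  (B) [m] / [kg⁻¹·m⁻²·s³·A²] = kg·m³·s⁻³·A⁻²
  (C) Ω = V·A⁻¹ = kg·m²·s⁻³·A⁻²
  (D) [electric potential] = kg·m²·s⁻³·A⁻¹
  (E) J = N·m = kg·m²·s⁻²
Only (A) matches kg·m²·s⁻²·A⁻².

(A)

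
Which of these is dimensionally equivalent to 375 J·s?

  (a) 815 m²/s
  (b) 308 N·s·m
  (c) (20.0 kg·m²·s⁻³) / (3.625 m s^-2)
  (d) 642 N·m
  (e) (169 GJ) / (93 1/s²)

Reference: J·s = N·m·s = kg·m²·s⁻¹.
Each option:
  (a) m²·s⁻¹
  (b) N·m·s = kg·m·s⁻²·m·s = kg·m²·s⁻¹  ← same
  (c) [kg·m²·s⁻³] / [m·s⁻²] = kg·m·s⁻¹
  (d) N·m = kg·m·s⁻²·m = kg·m²·s⁻²
  (e) [kg·m²·s⁻²] / [s⁻²] = kg·m²
Only (b) matches kg·m²·s⁻¹.

(b)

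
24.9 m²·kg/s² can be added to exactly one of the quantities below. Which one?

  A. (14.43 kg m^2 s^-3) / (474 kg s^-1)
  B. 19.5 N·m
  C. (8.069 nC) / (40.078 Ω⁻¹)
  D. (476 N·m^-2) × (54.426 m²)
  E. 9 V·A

Reference: kg·m²·s⁻².
Each option:
  A. [kg·m²·s⁻³] / [kg·s⁻¹] = m²·s⁻²
  B. N·m = kg·m·s⁻²·m = kg·m²·s⁻²  ← same
  C. [s·A] / [kg⁻¹·m⁻²·s³·A²] = kg·m²·s⁻²·A⁻¹
  D. [kg·m⁻¹·s⁻²] · [m²] = kg·m·s⁻²
  E. V·A = J·C⁻¹·A = kg·m²·s⁻³
Only B. matches kg·m²·s⁻².

B.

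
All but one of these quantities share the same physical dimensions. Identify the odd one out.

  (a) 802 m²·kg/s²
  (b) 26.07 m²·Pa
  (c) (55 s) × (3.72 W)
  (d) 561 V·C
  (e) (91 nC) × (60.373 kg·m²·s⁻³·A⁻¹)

Reduce each to base SI dimensions:
  (a) kg·m²·s⁻²
  (b) Pa·m² = N·m⁻²·m² = kg·m·s⁻²
  (c) [s] · [kg·m²·s⁻³] = kg·m²·s⁻²
  (d) C·V = s·A·J·C⁻¹ = kg·m²·s⁻²
  (e) [s·A] · [kg·m²·s⁻³·A⁻¹] = kg·m²·s⁻²
All reduce to kg·m²·s⁻² except (b), which is kg·m·s⁻².

(b)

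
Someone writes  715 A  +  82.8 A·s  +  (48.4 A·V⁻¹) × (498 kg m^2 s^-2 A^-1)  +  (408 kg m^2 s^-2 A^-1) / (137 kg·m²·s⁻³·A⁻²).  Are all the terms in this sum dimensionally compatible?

Reduce each to base SI dimensions:
  715 A:  A
  82.8 A·s:  A·s = s·A
  (48.4 A·V⁻¹) × (498 kg m^2 s^-2 A^-1):  [kg⁻¹·m⁻²·s³·A²] · [kg·m²·s⁻²·A⁻¹] = s·A
  (408 kg m^2 s^-2 A^-1) / (137 kg·m²·s⁻³·A⁻²):  [kg·m²·s⁻²·A⁻¹] / [kg·m²·s⁻³·A⁻²] = s·A
The terms do not share a single dimension (A vs s·A).

No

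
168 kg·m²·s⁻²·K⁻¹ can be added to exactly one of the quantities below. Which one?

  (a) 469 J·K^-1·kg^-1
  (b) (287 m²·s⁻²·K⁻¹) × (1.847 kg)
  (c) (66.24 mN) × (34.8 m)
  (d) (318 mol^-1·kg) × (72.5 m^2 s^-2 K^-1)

(b)

Reference: kg·m²·s⁻²·K⁻¹.
Each option:
  (a) J·kg⁻¹·K⁻¹ = N·m·kg⁻¹·K⁻¹ = m²·s⁻²·K⁻¹
  (b) [m²·s⁻²·K⁻¹] · [kg] = kg·m²·s⁻²·K⁻¹  ← same
  (c) [kg·m·s⁻²] · [m] = kg·m²·s⁻²
  (d) [kg·mol⁻¹] · [m²·s⁻²·K⁻¹] = kg·m²·s⁻²·K⁻¹·mol⁻¹
Only (b) matches kg·m²·s⁻²·K⁻¹.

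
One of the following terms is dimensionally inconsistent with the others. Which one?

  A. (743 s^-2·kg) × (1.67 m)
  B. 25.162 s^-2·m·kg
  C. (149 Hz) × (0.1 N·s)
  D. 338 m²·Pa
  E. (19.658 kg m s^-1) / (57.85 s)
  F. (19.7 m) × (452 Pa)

Work out the base dimensions of each:
  A. [kg·s⁻²] · [m] = kg·m·s⁻²
  B. kg·m·s⁻²
  C. [s⁻¹] · [kg·m·s⁻¹] = kg·m·s⁻²
  D. Pa·m² = N·m⁻²·m² = kg·m·s⁻²
  E. [kg·m·s⁻¹] / [s] = kg·m·s⁻²
  F. [m] · [kg·m⁻¹·s⁻²] = kg·s⁻²
All reduce to kg·m·s⁻² except F., which is kg·s⁻².

F.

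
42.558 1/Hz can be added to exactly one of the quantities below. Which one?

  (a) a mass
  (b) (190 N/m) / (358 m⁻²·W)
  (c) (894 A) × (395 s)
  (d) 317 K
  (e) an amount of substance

Reference: Hz⁻¹ = (s⁻¹)⁻¹ = s.
Each option:
  (a) [mass] = kg
  (b) [kg·s⁻²] / [kg·s⁻³] = s  ← same
  (c) [A] · [s] = s·A
  (d) K
  (e) [amount of substance] = mol
Only (b) matches s.

(b)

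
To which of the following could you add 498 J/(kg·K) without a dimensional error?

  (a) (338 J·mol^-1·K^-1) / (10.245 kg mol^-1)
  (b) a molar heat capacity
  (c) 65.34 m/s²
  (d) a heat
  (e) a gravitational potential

Reference: J·kg⁻¹·K⁻¹ = N·m·kg⁻¹·K⁻¹ = m²·s⁻²·K⁻¹.
Each option:
  (a) [kg·m²·s⁻²·K⁻¹·mol⁻¹] / [kg·mol⁻¹] = m²·s⁻²·K⁻¹  ← same
  (b) [molar heat capacity] = kg·m²·s⁻²·K⁻¹·mol⁻¹
  (c) m·s⁻²
  (d) [heat] = kg·m²·s⁻²
  (e) [gravitational potential] = m²·s⁻²
Only (a) matches m²·s⁻²·K⁻¹.

(a)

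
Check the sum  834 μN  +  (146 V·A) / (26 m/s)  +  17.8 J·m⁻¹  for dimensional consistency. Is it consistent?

Reduce each to base SI dimensions:
  834 μN:  N = kg·m·s⁻²
  (146 V·A) / (26 m/s):  [kg·m²·s⁻³] / [m·s⁻¹] = kg·m·s⁻²
  17.8 J·m⁻¹:  J·m⁻¹ = N·m·m⁻¹ = kg·m·s⁻²
Every term reduces to kg·m·s⁻².

Yes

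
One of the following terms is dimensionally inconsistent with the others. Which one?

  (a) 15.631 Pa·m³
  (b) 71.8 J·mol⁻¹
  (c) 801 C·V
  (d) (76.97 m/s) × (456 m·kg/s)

(b)

In SI base units:
  (a) Pa·m³ = N·m⁻²·m³ = kg·m²·s⁻²
  (b) J·mol⁻¹ = N·m·mol⁻¹ = kg·m²·s⁻²·mol⁻¹
  (c) C·V = s·A·J·C⁻¹ = kg·m²·s⁻²
  (d) [m·s⁻¹] · [kg·m·s⁻¹] = kg·m²·s⁻²
All reduce to kg·m²·s⁻² except (b), which is kg·m²·s⁻²·mol⁻¹.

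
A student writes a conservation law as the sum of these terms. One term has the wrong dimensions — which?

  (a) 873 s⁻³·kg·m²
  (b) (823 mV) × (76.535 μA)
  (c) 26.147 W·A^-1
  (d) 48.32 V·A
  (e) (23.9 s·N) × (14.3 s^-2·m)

In SI base units:
  (a) kg·m²·s⁻³
  (b) [kg·m²·s⁻³·A⁻¹] · [A] = kg·m²·s⁻³
  (c) W·A⁻¹ = J·s⁻¹·A⁻¹ = kg·m²·s⁻³·A⁻¹
  (d) V·A = J·C⁻¹·A = kg·m²·s⁻³
  (e) [kg·m·s⁻¹] · [m·s⁻²] = kg·m²·s⁻³
All reduce to kg·m²·s⁻³ except (c), which is kg·m²·s⁻³·A⁻¹.

(c)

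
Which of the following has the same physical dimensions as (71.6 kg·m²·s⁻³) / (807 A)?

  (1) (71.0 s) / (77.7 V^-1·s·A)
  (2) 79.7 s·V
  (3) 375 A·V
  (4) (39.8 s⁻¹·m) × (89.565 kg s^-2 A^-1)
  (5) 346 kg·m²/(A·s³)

(5)

Reference: [kg·m²·s⁻³] / [A] = kg·m²·s⁻³·A⁻¹.
Each option:
  (1) [s] / [kg⁻¹·m⁻²·s⁴·A²] = kg·m²·s⁻³·A⁻²
  (2) V·s = J·C⁻¹·s = kg·m²·s⁻²·A⁻¹
  (3) V·A = J·C⁻¹·A = kg·m²·s⁻³
  (4) [m·s⁻¹] · [kg·s⁻²·A⁻¹] = kg·m·s⁻³·A⁻¹
  (5) kg·m²·s⁻³·A⁻¹  ← same
Only (5) matches kg·m²·s⁻³·A⁻¹.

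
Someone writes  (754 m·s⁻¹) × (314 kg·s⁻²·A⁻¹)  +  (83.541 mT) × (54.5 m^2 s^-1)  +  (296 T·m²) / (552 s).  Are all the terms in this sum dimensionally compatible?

In SI base units:
  (754 m·s⁻¹) × (314 kg·s⁻²·A⁻¹):  [m·s⁻¹] · [kg·s⁻²·A⁻¹] = kg·m·s⁻³·A⁻¹
  (83.541 mT) × (54.5 m^2 s^-1):  [kg·s⁻²·A⁻¹] · [m²·s⁻¹] = kg·m²·s⁻³·A⁻¹
  (296 T·m²) / (552 s):  [kg·m²·s⁻²·A⁻¹] / [s] = kg·m²·s⁻³·A⁻¹
The terms do not share a single dimension (kg·m²·s⁻³·A⁻¹ vs kg·m·s⁻³·A⁻¹).

No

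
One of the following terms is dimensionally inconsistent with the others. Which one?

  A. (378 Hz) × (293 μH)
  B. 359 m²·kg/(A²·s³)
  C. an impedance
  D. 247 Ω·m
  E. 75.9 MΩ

D.

Work out the base dimensions of each:
  A. [s⁻¹] · [kg·m²·s⁻²·A⁻²] = kg·m²·s⁻³·A⁻²
  B. kg·m²·s⁻³·A⁻²
  C. [impedance] = kg·m²·s⁻³·A⁻²
  D. Ω·m = V·A⁻¹·m = kg·m³·s⁻³·A⁻²
  E. Ω = V·A⁻¹ = kg·m²·s⁻³·A⁻²
All reduce to kg·m²·s⁻³·A⁻² except D., which is kg·m³·s⁻³·A⁻².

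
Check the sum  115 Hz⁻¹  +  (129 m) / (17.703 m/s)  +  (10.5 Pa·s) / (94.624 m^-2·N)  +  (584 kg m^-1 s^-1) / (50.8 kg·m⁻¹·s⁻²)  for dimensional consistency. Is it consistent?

Yes

Expand each in SI base units:
  115 Hz⁻¹:  Hz⁻¹ = (s⁻¹)⁻¹ = s
  (129 m) / (17.703 m/s):  [m] / [m·s⁻¹] = s
  (10.5 Pa·s) / (94.624 m^-2·N):  [kg·m⁻¹·s⁻¹] / [kg·m⁻¹·s⁻²] = s
  (584 kg m^-1 s^-1) / (50.8 kg·m⁻¹·s⁻²):  [kg·m⁻¹·s⁻¹] / [kg·m⁻¹·s⁻²] = s
Every term reduces to s.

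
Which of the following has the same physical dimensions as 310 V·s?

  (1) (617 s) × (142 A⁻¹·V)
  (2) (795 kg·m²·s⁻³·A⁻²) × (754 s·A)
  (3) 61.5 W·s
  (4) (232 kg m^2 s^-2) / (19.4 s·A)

(2)

Reference: V·s = J·C⁻¹·s = kg·m²·s⁻²·A⁻¹.
Each option:
  (1) [s] · [kg·m²·s⁻³·A⁻²] = kg·m²·s⁻²·A⁻²
  (2) [kg·m²·s⁻³·A⁻²] · [s·A] = kg·m²·s⁻²·A⁻¹  ← same
  (3) W·s = J·s⁻¹·s = kg·m²·s⁻²
  (4) [kg·m²·s⁻²] / [s·A] = kg·m²·s⁻³·A⁻¹
Only (2) matches kg·m²·s⁻²·A⁻¹.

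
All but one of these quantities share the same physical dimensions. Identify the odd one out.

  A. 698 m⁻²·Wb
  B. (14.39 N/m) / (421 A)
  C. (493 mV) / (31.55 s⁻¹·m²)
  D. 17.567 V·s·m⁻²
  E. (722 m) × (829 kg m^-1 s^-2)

Dimensions:
  A. Wb·m⁻² = V·s·m⁻² = kg·s⁻²·A⁻¹
  B. [kg·s⁻²] / [A] = kg·s⁻²·A⁻¹
  C. [kg·m²·s⁻³·A⁻¹] / [m²·s⁻¹] = kg·s⁻²·A⁻¹
  D. V·s·m⁻² = J·C⁻¹·s·m⁻² = kg·s⁻²·A⁻¹
  E. [m] · [kg·m⁻¹·s⁻²] = kg·s⁻²
All reduce to kg·s⁻²·A⁻¹ except E., which is kg·s⁻².

E.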